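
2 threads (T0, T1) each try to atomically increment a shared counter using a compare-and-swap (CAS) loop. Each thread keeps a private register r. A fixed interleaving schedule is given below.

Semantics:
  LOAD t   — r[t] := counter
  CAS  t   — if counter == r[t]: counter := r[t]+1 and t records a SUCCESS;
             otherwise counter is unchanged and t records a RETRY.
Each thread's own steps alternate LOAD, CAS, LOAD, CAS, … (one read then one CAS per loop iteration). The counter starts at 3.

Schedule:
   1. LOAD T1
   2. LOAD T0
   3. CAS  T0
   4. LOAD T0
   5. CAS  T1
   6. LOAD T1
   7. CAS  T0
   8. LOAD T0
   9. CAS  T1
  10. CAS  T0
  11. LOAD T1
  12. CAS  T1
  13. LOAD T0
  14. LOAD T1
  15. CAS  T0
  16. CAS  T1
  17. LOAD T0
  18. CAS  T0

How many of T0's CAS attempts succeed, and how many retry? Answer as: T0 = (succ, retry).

T0 = (5, 0)

1. LOAD T1 → mem=3 r[T1]=3 [LOAD]
2. LOAD T0 → mem=3 r[T0]=3 [LOAD]
3. CAS T0 → mem=4 r[T0]=3 [OK]
4. LOAD T0 → mem=4 r[T0]=4 [LOAD]
5. CAS T1 → mem=4 r[T1]=3 [RETRY]
6. LOAD T1 → mem=4 r[T1]=4 [LOAD]
7. CAS T0 → mem=5 r[T0]=4 [OK]
8. LOAD T0 → mem=5 r[T0]=5 [LOAD]
9. CAS T1 → mem=5 r[T1]=4 [RETRY]
10. CAS T0 → mem=6 r[T0]=5 [OK]
11. LOAD T1 → mem=6 r[T1]=6 [LOAD]
12. CAS T1 → mem=7 r[T1]=6 [OK]
13. LOAD T0 → mem=7 r[T0]=7 [LOAD]
14. LOAD T1 → mem=7 r[T1]=7 [LOAD]
15. CAS T0 → mem=8 r[T0]=7 [OK]
16. CAS T1 → mem=8 r[T1]=7 [RETRY]
17. LOAD T0 → mem=8 r[T0]=8 [LOAD]
18. CAS T0 → mem=9 r[T0]=8 [OK]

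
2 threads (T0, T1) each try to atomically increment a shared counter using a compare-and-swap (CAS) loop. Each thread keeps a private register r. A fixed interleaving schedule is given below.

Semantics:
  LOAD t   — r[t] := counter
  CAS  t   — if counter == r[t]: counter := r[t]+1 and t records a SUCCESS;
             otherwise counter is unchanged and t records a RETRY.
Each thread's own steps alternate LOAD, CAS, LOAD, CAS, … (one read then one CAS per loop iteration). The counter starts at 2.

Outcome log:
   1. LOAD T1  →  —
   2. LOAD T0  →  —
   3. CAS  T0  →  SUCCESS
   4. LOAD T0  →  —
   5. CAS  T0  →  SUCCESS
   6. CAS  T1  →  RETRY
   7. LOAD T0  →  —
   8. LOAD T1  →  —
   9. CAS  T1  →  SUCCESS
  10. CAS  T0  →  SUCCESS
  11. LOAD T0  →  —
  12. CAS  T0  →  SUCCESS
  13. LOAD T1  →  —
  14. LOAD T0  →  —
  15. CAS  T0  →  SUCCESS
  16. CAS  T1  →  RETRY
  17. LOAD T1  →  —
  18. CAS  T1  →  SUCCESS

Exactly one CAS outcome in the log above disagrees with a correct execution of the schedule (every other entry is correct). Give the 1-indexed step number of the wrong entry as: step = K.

Reference trace:
T1 LOAD — after: cnt=2, r=2 — load
T0 LOAD — after: cnt=2, r=2 — load
T0 CAS — after: cnt=3, r=2 — ok
T0 LOAD — after: cnt=3, r=3 — load
T0 CAS — after: cnt=4, r=3 — ok
T1 CAS — after: cnt=4, r=2 — retry
T0 LOAD — after: cnt=4, r=4 — load
T1 LOAD — after: cnt=4, r=4 — load
T1 CAS — after: cnt=5, r=4 — ok
T0 CAS — after: cnt=5, r=4 — retry
T0 LOAD — after: cnt=5, r=5 — load
T0 CAS — after: cnt=6, r=5 — ok
T1 LOAD — after: cnt=6, r=6 — load
T0 LOAD — after: cnt=6, r=6 — load
T0 CAS — after: cnt=7, r=6 — ok
T1 CAS — after: cnt=7, r=6 — retry
T1 LOAD — after: cnt=7, r=7 — load
T1 CAS — after: cnt=8, r=7 — ok
Mismatch at 10.

step = 10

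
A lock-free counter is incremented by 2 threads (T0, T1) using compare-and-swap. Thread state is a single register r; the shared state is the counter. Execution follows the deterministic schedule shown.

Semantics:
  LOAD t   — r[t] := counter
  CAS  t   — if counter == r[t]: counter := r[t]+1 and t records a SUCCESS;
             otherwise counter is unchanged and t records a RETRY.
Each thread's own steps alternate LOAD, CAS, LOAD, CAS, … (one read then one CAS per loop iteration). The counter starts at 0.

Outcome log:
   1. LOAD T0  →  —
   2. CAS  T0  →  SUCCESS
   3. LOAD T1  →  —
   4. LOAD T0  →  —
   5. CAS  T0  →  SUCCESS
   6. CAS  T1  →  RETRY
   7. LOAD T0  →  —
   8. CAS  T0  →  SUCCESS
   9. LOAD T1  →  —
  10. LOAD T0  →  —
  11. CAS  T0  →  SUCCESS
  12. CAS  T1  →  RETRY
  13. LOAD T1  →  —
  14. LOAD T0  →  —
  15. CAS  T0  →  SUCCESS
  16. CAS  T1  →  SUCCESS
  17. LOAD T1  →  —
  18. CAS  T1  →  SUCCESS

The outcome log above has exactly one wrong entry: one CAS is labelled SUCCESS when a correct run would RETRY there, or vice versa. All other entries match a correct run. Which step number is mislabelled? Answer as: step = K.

step = 16

Reference trace:
[1] T0.load  rd  (counter 0, T0.r 0)
[2] T0.cas  hit  (counter 1, T0.r 0)
[3] T1.load  rd  (counter 1, T1.r 1)
[4] T0.load  rd  (counter 1, T0.r 1)
[5] T0.cas  hit  (counter 2, T0.r 1)
[6] T1.cas  miss  (counter 2, T1.r 1)
[7] T0.load  rd  (counter 2, T0.r 2)
[8] T0.cas  hit  (counter 3, T0.r 2)
[9] T1.load  rd  (counter 3, T1.r 3)
[10] T0.load  rd  (counter 3, T0.r 3)
[11] T0.cas  hit  (counter 4, T0.r 3)
[12] T1.cas  miss  (counter 4, T1.r 3)
[13] T1.load  rd  (counter 4, T1.r 4)
[14] T0.load  rd  (counter 4, T0.r 4)
[15] T0.cas  hit  (counter 5, T0.r 4)
[16] T1.cas  miss  (counter 5, T1.r 4)
[17] T1.load  rd  (counter 5, T1.r 5)
[18] T1.cas  hit  (counter 6, T1.r 5)
Flip is step 16.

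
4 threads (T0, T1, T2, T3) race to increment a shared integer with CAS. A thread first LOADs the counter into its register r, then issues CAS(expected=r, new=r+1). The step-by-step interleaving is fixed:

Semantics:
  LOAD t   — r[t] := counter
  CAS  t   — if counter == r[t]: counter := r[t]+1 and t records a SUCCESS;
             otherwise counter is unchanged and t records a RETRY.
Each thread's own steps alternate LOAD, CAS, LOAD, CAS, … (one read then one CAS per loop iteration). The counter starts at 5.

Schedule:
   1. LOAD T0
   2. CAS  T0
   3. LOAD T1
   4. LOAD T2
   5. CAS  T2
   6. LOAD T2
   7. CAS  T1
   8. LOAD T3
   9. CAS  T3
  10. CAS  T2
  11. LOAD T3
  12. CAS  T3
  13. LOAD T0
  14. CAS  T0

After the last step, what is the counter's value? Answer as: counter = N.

step 1: T0 LOAD ⇒ load; ctr=5 reg=5
step 2: T0 CAS ⇒ ok; ctr=6 reg=5
step 3: T1 LOAD ⇒ load; ctr=6 reg=6
step 4: T2 LOAD ⇒ load; ctr=6 reg=6
step 5: T2 CAS ⇒ ok; ctr=7 reg=6
step 6: T2 LOAD ⇒ load; ctr=7 reg=7
step 7: T1 CAS ⇒ retry; ctr=7 reg=6
step 8: T3 LOAD ⇒ load; ctr=7 reg=7
step 9: T3 CAS ⇒ ok; ctr=8 reg=7
step 10: T2 CAS ⇒ retry; ctr=8 reg=7
step 11: T3 LOAD ⇒ load; ctr=8 reg=8
step 12: T3 CAS ⇒ ok; ctr=9 reg=8
step 13: T0 LOAD ⇒ load; ctr=9 reg=9
step 14: T0 CAS ⇒ ok; ctr=10 reg=9

counter = 10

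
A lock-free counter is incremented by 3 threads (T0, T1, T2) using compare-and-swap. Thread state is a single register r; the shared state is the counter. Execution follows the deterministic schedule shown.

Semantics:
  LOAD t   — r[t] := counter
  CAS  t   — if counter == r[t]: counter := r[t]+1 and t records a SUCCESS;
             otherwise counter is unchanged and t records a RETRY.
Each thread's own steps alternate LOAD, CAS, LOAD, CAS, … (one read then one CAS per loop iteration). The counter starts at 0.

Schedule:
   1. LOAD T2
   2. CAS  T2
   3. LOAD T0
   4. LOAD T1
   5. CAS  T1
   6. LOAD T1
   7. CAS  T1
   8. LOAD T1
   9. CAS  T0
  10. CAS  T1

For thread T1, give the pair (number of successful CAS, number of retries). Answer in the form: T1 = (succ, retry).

step 1: T2 LOAD ⇒ load; ctr=0 reg=0
step 2: T2 CAS ⇒ ok; ctr=1 reg=0
step 3: T0 LOAD ⇒ load; ctr=1 reg=1
step 4: T1 LOAD ⇒ load; ctr=1 reg=1
step 5: T1 CAS ⇒ ok; ctr=2 reg=1
step 6: T1 LOAD ⇒ load; ctr=2 reg=2
step 7: T1 CAS ⇒ ok; ctr=3 reg=2
step 8: T1 LOAD ⇒ load; ctr=3 reg=3
step 9: T0 CAS ⇒ retry; ctr=3 reg=1
step 10: T1 CAS ⇒ ok; ctr=4 reg=3

T1 = (3, 0)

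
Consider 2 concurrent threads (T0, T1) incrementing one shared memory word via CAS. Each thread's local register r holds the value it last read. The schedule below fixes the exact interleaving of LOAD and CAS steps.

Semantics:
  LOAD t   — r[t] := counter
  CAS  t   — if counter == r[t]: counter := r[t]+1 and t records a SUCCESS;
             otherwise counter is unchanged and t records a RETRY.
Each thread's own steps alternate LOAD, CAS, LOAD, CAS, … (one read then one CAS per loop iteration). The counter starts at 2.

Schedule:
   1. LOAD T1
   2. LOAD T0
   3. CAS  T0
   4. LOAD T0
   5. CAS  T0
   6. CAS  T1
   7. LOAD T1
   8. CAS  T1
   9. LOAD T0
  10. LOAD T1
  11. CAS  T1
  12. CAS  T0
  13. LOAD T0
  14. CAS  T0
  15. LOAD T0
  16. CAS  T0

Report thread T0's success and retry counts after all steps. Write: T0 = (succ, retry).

#1 T1 reads 2
#2 T0 reads 2
#3 T0 CAS(2→3) writes; counter now 3
#4 T0 reads 3
#5 T0 CAS(3→4) writes; counter now 4
#6 T1 CAS(2→3) fails; counter now 4
#7 T1 reads 4
#8 T1 CAS(4→5) writes; counter now 5
#9 T0 reads 5
#10 T1 reads 5
#11 T1 CAS(5→6) writes; counter now 6
#12 T0 CAS(5→6) fails; counter now 6
#13 T0 reads 6
#14 T0 CAS(6→7) writes; counter now 7
#15 T0 reads 7
#16 T0 CAS(7→8) writes; counter now 8

T0 = (4, 1)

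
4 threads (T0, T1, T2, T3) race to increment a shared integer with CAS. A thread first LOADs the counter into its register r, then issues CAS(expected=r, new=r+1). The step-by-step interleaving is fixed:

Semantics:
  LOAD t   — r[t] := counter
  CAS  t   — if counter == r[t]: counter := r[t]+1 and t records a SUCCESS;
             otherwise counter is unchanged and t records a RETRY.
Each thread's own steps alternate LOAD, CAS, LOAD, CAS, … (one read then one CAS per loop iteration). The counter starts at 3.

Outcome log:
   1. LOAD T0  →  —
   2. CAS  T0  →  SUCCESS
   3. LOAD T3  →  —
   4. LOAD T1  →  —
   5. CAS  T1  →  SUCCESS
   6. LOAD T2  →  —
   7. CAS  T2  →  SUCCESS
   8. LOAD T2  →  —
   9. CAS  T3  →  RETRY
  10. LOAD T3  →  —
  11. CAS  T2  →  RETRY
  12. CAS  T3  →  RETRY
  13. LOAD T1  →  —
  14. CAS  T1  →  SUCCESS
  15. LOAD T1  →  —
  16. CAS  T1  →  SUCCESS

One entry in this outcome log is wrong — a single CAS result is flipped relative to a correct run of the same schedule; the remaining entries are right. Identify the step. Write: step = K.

Re-executing:
step 1: T0 LOAD ⇒ load; ctr=3 reg=3
step 2: T0 CAS ⇒ ok; ctr=4 reg=3
step 3: T3 LOAD ⇒ load; ctr=4 reg=4
step 4: T1 LOAD ⇒ load; ctr=4 reg=4
step 5: T1 CAS ⇒ ok; ctr=5 reg=4
step 6: T2 LOAD ⇒ load; ctr=5 reg=5
step 7: T2 CAS ⇒ ok; ctr=6 reg=5
step 8: T2 LOAD ⇒ load; ctr=6 reg=6
step 9: T3 CAS ⇒ retry; ctr=6 reg=4
step 10: T3 LOAD ⇒ load; ctr=6 reg=6
step 11: T2 CAS ⇒ ok; ctr=7 reg=6
step 12: T3 CAS ⇒ retry; ctr=7 reg=6
step 13: T1 LOAD ⇒ load; ctr=7 reg=7
step 14: T1 CAS ⇒ ok; ctr=8 reg=7
step 15: T1 LOAD ⇒ load; ctr=8 reg=8
step 16: T1 CAS ⇒ ok; ctr=9 reg=8
Log disagrees first at step 11.

step = 11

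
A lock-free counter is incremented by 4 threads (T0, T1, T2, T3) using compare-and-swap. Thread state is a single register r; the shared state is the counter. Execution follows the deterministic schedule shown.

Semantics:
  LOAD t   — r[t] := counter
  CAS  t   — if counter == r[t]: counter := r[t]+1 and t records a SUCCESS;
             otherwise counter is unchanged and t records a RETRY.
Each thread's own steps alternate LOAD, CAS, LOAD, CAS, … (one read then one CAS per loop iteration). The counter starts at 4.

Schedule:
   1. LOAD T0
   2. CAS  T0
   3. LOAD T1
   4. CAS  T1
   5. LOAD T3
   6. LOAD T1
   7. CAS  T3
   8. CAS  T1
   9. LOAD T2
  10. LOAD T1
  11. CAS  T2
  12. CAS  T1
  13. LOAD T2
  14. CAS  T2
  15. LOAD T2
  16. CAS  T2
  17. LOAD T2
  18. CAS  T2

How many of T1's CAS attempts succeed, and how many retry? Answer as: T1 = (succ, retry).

T1 = (1, 2)

[1] T0.load  rd  (counter 4, T0.r 4)
[2] T0.cas  hit  (counter 5, T0.r 4)
[3] T1.load  rd  (counter 5, T1.r 5)
[4] T1.cas  hit  (counter 6, T1.r 5)
[5] T3.load  rd  (counter 6, T3.r 6)
[6] T1.load  rd  (counter 6, T1.r 6)
[7] T3.cas  hit  (counter 7, T3.r 6)
[8] T1.cas  miss  (counter 7, T1.r 6)
[9] T2.load  rd  (counter 7, T2.r 7)
[10] T1.load  rd  (counter 7, T1.r 7)
[11] T2.cas  hit  (counter 8, T2.r 7)
[12] T1.cas  miss  (counter 8, T1.r 7)
[13] T2.load  rd  (counter 8, T2.r 8)
[14] T2.cas  hit  (counter 9, T2.r 8)
[15] T2.load  rd  (counter 9, T2.r 9)
[16] T2.cas  hit  (counter 10, T2.r 9)
[17] T2.load  rd  (counter 10, T2.r 10)
[18] T2.cas  hit  (counter 11, T2.r 10)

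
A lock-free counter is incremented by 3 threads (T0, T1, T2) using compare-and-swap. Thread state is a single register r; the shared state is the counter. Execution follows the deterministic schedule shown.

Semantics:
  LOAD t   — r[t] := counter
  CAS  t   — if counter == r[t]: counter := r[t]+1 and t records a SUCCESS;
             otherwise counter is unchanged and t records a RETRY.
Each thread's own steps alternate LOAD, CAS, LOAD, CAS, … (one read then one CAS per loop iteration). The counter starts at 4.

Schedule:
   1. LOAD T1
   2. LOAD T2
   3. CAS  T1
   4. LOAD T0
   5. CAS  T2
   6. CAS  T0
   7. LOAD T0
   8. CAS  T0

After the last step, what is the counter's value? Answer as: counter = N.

counter = 7

step 1: T1 LOAD ⇒ load; ctr=4 reg=4
step 2: T2 LOAD ⇒ load; ctr=4 reg=4
step 3: T1 CAS ⇒ ok; ctr=5 reg=4
step 4: T0 LOAD ⇒ load; ctr=5 reg=5
step 5: T2 CAS ⇒ retry; ctr=5 reg=4
step 6: T0 CAS ⇒ ok; ctr=6 reg=5
step 7: T0 LOAD ⇒ load; ctr=6 reg=6
step 8: T0 CAS ⇒ ok; ctr=7 reg=6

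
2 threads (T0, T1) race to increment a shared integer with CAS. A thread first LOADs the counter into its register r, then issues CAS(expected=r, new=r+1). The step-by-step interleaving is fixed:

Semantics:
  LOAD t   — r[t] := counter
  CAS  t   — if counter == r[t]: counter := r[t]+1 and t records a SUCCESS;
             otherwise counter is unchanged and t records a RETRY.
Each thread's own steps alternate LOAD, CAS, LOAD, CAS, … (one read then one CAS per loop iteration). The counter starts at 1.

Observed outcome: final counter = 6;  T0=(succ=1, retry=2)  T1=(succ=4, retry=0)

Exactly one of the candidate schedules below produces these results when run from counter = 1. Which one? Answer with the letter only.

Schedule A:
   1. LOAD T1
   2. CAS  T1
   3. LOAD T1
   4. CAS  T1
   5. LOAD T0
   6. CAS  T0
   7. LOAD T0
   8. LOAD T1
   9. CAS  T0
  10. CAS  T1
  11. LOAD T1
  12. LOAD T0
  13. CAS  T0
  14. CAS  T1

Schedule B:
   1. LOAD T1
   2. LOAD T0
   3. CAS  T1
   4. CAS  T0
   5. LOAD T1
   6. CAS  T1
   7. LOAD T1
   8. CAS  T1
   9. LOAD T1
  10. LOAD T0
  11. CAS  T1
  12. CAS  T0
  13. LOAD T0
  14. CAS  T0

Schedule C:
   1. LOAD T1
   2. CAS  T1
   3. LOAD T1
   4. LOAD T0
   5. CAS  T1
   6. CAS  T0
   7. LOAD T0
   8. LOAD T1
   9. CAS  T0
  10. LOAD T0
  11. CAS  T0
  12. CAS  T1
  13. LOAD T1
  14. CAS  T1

B

Tracing schedule B:
T1 LOAD — after: cnt=1, r=1 — load
T0 LOAD — after: cnt=1, r=1 — load
T1 CAS — after: cnt=2, r=1 — ok
T0 CAS — after: cnt=2, r=1 — retry
T1 LOAD — after: cnt=2, r=2 — load
T1 CAS — after: cnt=3, r=2 — ok
T1 LOAD — after: cnt=3, r=3 — load
T1 CAS — after: cnt=4, r=3 — ok
T1 LOAD — after: cnt=4, r=4 — load
T0 LOAD — after: cnt=4, r=4 — load
T1 CAS — after: cnt=5, r=4 — ok
T0 CAS — after: cnt=5, r=4 — retry
T0 LOAD — after: cnt=5, r=5 — load
T0 CAS — after: cnt=6, r=5 — ok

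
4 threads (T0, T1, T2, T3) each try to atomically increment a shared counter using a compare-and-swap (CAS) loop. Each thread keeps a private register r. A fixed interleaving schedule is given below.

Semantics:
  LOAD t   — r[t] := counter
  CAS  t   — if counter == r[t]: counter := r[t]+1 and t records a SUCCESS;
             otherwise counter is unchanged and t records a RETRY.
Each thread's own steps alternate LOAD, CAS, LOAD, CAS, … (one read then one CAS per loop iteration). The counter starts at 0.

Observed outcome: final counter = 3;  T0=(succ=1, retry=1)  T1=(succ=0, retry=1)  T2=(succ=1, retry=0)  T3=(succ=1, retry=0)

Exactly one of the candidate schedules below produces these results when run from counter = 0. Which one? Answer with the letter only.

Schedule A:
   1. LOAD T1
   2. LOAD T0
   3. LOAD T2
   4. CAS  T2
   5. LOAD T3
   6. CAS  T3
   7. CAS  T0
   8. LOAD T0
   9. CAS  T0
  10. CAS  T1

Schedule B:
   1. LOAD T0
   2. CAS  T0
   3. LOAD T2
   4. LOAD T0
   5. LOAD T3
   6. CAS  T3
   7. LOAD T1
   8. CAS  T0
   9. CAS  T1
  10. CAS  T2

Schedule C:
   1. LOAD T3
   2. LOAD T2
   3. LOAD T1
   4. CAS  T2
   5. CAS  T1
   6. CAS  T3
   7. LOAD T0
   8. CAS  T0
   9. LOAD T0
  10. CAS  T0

A

Tracing schedule A:
1. LOAD T1 → mem=0 r[T1]=0 [LOAD]
2. LOAD T0 → mem=0 r[T0]=0 [LOAD]
3. LOAD T2 → mem=0 r[T2]=0 [LOAD]
4. CAS T2 → mem=1 r[T2]=0 [OK]
5. LOAD T3 → mem=1 r[T3]=1 [LOAD]
6. CAS T3 → mem=2 r[T3]=1 [OK]
7. CAS T0 → mem=2 r[T0]=0 [RETRY]
8. LOAD T0 → mem=2 r[T0]=2 [LOAD]
9. CAS T0 → mem=3 r[T0]=2 [OK]
10. CAS T1 → mem=3 r[T1]=0 [RETRY]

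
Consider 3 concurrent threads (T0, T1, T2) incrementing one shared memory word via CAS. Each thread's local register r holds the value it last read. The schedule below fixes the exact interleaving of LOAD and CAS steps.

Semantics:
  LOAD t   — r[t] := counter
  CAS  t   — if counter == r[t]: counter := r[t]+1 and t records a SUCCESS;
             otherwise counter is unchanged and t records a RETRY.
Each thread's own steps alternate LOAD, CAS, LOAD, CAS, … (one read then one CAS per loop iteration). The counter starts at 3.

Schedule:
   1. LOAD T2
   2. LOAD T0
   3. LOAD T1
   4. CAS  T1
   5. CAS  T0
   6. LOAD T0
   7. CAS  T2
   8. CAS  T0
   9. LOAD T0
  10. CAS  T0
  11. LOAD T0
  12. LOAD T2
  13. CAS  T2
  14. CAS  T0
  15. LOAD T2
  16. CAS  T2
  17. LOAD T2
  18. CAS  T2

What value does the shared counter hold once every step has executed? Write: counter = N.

#1 T2 reads 3
#2 T0 reads 3
#3 T1 reads 3
#4 T1 CAS(3→4) writes; counter now 4
#5 T0 CAS(3→4) fails; counter now 4
#6 T0 reads 4
#7 T2 CAS(3→4) fails; counter now 4
#8 T0 CAS(4→5) writes; counter now 5
#9 T0 reads 5
#10 T0 CAS(5→6) writes; counter now 6
#11 T0 reads 6
#12 T2 reads 6
#13 T2 CAS(6→7) writes; counter now 7
#14 T0 CAS(6→7) fails; counter now 7
#15 T2 reads 7
#16 T2 CAS(7→8) writes; counter now 8
#17 T2 reads 8
#18 T2 CAS(8→9) writes; counter now 9

counter = 9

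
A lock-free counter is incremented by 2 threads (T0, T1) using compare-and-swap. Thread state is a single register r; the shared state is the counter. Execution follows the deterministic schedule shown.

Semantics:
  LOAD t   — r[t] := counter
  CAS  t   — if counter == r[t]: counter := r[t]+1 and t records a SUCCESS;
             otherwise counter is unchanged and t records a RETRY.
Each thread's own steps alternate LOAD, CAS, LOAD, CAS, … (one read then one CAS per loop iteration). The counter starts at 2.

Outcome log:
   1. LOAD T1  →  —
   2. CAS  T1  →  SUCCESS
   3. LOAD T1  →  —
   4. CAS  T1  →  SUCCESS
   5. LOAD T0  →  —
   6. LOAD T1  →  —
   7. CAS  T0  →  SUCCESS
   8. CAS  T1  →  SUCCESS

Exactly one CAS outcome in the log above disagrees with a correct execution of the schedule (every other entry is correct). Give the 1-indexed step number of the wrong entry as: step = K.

Reference trace:
1. LOAD T1 → mem=2 r[T1]=2 [LOAD]
2. CAS T1 → mem=3 r[T1]=2 [OK]
3. LOAD T1 → mem=3 r[T1]=3 [LOAD]
4. CAS T1 → mem=4 r[T1]=3 [OK]
5. LOAD T0 → mem=4 r[T0]=4 [LOAD]
6. LOAD T1 → mem=4 r[T1]=4 [LOAD]
7. CAS T0 → mem=5 r[T0]=4 [OK]
8. CAS T1 → mem=5 r[T1]=4 [RETRY]
Mismatch at 8.

step = 8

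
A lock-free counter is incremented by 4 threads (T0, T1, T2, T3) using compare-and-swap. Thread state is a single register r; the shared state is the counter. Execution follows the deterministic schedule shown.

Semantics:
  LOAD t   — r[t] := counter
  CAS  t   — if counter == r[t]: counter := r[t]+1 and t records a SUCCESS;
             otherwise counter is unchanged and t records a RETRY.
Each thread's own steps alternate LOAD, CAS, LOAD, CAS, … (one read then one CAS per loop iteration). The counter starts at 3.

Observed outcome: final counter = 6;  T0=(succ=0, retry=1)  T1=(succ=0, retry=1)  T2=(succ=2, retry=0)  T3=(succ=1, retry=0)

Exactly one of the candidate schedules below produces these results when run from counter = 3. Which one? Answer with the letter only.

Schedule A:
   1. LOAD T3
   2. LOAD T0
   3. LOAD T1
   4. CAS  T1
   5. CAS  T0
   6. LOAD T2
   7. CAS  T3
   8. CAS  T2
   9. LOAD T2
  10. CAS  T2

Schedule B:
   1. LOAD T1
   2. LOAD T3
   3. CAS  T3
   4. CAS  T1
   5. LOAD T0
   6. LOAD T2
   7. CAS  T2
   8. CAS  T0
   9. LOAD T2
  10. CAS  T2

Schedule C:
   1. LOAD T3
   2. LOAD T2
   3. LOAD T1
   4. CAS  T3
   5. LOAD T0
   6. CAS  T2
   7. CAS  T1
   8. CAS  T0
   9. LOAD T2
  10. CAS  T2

B

Run B:
   1) LOAD T1:  M=3  r_T1=3
   2) LOAD T3:  M=3  r_T3=3
   3) CAS  T3:  M=4  r_T3=3 ✓
   4) CAS  T1:  M=4  r_T1=3 ✗
   5) LOAD T0:  M=4  r_T0=4
   6) LOAD T2:  M=4  r_T2=4
   7) CAS  T2:  M=5  r_T2=4 ✓
   8) CAS  T0:  M=5  r_T0=4 ✗
   9) LOAD T2:  M=5  r_T2=5
  10) CAS  T2:  M=6  r_T2=5 ✓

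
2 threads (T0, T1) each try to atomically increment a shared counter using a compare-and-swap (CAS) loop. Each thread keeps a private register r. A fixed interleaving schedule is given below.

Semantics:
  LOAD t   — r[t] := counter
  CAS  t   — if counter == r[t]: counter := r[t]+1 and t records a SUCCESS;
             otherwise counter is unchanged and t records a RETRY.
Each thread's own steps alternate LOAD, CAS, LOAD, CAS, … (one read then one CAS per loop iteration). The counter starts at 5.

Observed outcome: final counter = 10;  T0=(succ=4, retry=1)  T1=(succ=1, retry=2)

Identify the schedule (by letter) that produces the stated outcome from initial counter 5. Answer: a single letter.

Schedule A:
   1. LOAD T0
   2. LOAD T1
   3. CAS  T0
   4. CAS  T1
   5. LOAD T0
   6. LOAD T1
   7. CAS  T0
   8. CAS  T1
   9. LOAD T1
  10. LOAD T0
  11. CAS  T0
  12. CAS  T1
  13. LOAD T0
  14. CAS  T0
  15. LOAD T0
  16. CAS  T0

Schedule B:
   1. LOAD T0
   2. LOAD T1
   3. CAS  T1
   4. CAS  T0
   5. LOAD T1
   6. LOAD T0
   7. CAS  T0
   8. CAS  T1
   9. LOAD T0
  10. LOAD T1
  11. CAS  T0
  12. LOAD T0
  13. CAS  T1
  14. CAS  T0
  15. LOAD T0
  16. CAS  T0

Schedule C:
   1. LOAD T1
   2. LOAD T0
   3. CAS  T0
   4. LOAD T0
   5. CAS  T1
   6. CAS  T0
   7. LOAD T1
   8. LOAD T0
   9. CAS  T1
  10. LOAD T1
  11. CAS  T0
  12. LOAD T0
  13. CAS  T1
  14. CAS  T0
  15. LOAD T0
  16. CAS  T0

Simulating candidate B:
1. LOAD T0 → mem=5 r[T0]=5 [LOAD]
2. LOAD T1 → mem=5 r[T1]=5 [LOAD]
3. CAS T1 → mem=6 r[T1]=5 [OK]
4. CAS T0 → mem=6 r[T0]=5 [RETRY]
5. LOAD T1 → mem=6 r[T1]=6 [LOAD]
6. LOAD T0 → mem=6 r[T0]=6 [LOAD]
7. CAS T0 → mem=7 r[T0]=6 [OK]
8. CAS T1 → mem=7 r[T1]=6 [RETRY]
9. LOAD T0 → mem=7 r[T0]=7 [LOAD]
10. LOAD T1 → mem=7 r[T1]=7 [LOAD]
11. CAS T0 → mem=8 r[T0]=7 [OK]
12. LOAD T0 → mem=8 r[T0]=8 [LOAD]
13. CAS T1 → mem=8 r[T1]=7 [RETRY]
14. CAS T0 → mem=9 r[T0]=8 [OK]
15. LOAD T0 → mem=9 r[T0]=9 [LOAD]
16. CAS T0 → mem=10 r[T0]=9 [OK]

B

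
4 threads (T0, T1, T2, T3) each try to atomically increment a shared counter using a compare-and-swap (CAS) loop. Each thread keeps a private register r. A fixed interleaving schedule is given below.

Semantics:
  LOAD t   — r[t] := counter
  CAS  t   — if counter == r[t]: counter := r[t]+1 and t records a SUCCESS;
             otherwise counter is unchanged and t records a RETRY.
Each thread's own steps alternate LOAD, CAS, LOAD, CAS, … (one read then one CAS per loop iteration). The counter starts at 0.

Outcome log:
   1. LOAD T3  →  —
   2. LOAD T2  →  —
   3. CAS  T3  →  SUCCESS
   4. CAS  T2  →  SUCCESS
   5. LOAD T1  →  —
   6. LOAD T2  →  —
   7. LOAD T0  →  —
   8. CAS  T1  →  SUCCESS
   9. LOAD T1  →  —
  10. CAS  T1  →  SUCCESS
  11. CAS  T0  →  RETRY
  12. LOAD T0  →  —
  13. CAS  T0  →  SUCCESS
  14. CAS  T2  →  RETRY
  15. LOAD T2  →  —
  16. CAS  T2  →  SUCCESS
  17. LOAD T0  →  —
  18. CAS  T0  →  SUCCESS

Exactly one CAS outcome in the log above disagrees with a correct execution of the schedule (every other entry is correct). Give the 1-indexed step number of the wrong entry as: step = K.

Re-executing:
T3 LOAD — after: cnt=0, r=0 — load
T2 LOAD — after: cnt=0, r=0 — load
T3 CAS — after: cnt=1, r=0 — ok
T2 CAS — after: cnt=1, r=0 — retry
T1 LOAD — after: cnt=1, r=1 — load
T2 LOAD — after: cnt=1, r=1 — load
T0 LOAD — after: cnt=1, r=1 — load
T1 CAS — after: cnt=2, r=1 — ok
T1 LOAD — after: cnt=2, r=2 — load
T1 CAS — after: cnt=3, r=2 — ok
T0 CAS — after: cnt=3, r=1 — retry
T0 LOAD — after: cnt=3, r=3 — load
T0 CAS — after: cnt=4, r=3 — ok
T2 CAS — after: cnt=4, r=1 — retry
T2 LOAD — after: cnt=4, r=4 — load
T2 CAS — after: cnt=5, r=4 — ok
T0 LOAD — after: cnt=5, r=5 — load
T0 CAS — after: cnt=6, r=5 — ok
Mismatch at 4.

step = 4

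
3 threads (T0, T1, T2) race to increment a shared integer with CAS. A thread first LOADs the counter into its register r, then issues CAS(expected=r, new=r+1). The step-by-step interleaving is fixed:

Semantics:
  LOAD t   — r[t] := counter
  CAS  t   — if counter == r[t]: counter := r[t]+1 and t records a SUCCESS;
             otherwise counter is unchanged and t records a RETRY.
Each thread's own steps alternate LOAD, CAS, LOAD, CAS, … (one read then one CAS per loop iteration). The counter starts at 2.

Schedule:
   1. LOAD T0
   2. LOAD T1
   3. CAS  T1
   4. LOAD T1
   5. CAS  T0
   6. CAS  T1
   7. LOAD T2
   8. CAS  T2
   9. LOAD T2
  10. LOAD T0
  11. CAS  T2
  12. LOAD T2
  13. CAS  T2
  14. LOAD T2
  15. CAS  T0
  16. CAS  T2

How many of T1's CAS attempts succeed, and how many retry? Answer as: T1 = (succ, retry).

T1 = (2, 0)

   1) LOAD T0:  M=2  r_T0=2
   2) LOAD T1:  M=2  r_T1=2
   3) CAS  T1:  M=3  r_T1=2 ✓
   4) LOAD T1:  M=3  r_T1=3
   5) CAS  T0:  M=3  r_T0=2 ✗
   6) CAS  T1:  M=4  r_T1=3 ✓
   7) LOAD T2:  M=4  r_T2=4
   8) CAS  T2:  M=5  r_T2=4 ✓
   9) LOAD T2:  M=5  r_T2=5
  10) LOAD T0:  M=5  r_T0=5
  11) CAS  T2:  M=6  r_T2=5 ✓
  12) LOAD T2:  M=6  r_T2=6
  13) CAS  T2:  M=7  r_T2=6 ✓
  14) LOAD T2:  M=7  r_T2=7
  15) CAS  T0:  M=7  r_T0=5 ✗
  16) CAS  T2:  M=8  r_T2=7 ✓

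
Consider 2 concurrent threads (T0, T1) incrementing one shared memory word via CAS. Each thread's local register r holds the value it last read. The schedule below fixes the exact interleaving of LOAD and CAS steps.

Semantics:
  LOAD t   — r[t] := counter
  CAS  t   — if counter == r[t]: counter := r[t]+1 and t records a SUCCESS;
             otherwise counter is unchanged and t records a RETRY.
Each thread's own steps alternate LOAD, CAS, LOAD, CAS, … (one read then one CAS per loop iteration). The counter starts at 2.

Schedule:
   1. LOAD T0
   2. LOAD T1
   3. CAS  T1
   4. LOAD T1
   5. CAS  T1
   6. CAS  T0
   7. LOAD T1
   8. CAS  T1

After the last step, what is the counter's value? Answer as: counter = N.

counter = 5

1. LOAD T0 → mem=2 r[T0]=2 [LOAD]
2. LOAD T1 → mem=2 r[T1]=2 [LOAD]
3. CAS T1 → mem=3 r[T1]=2 [OK]
4. LOAD T1 → mem=3 r[T1]=3 [LOAD]
5. CAS T1 → mem=4 r[T1]=3 [OK]
6. CAS T0 → mem=4 r[T0]=2 [RETRY]
7. LOAD T1 → mem=4 r[T1]=4 [LOAD]
8. CAS T1 → mem=5 r[T1]=4 [OK]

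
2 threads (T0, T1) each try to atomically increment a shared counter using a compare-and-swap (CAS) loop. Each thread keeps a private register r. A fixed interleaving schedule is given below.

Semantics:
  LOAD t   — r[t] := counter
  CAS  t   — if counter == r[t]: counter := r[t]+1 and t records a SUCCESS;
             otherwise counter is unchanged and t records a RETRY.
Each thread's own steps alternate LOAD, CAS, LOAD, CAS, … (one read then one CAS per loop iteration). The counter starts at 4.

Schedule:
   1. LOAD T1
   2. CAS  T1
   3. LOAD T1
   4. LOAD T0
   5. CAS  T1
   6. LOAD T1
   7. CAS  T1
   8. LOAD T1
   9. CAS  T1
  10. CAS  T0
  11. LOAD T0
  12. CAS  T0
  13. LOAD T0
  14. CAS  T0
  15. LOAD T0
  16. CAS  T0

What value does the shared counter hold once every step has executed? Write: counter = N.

#1 T1 reads 4
#2 T1 CAS(4→5) writes; counter now 5
#3 T1 reads 5
#4 T0 reads 5
#5 T1 CAS(5→6) writes; counter now 6
#6 T1 reads 6
#7 T1 CAS(6→7) writes; counter now 7
#8 T1 reads 7
#9 T1 CAS(7→8) writes; counter now 8
#10 T0 CAS(5→6) fails; counter now 8
#11 T0 reads 8
#12 T0 CAS(8→9) writes; counter now 9
#13 T0 reads 9
#14 T0 CAS(9→10) writes; counter now 10
#15 T0 reads 10
#16 T0 CAS(10→11) writes; counter now 11

counter = 11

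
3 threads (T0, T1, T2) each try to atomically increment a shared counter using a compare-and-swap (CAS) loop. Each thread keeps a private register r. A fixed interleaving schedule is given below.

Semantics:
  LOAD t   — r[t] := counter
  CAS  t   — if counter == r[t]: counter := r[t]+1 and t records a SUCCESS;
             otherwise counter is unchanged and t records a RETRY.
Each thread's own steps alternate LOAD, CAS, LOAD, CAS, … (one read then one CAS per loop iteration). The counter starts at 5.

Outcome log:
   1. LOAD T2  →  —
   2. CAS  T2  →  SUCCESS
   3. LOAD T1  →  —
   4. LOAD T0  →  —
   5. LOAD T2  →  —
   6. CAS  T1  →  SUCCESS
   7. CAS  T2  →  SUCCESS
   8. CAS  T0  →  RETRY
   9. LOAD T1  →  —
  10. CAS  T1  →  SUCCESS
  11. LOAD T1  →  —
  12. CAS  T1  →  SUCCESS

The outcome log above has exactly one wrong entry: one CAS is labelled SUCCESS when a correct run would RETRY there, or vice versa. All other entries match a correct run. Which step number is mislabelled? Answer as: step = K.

step = 7

Re-executing:
   1) LOAD T2:  M=5  r_T2=5
   2) CAS  T2:  M=6  r_T2=5 ✓
   3) LOAD T1:  M=6  r_T1=6
   4) LOAD T0:  M=6  r_T0=6
   5) LOAD T2:  M=6  r_T2=6
   6) CAS  T1:  M=7  r_T1=6 ✓
   7) CAS  T2:  M=7  r_T2=6 ✗
   8) CAS  T0:  M=7  r_T0=6 ✗
   9) LOAD T1:  M=7  r_T1=7
  10) CAS  T1:  M=8  r_T1=7 ✓
  11) LOAD T1:  M=8  r_T1=8
  12) CAS  T1:  M=9  r_T1=8 ✓
Mismatch at 7.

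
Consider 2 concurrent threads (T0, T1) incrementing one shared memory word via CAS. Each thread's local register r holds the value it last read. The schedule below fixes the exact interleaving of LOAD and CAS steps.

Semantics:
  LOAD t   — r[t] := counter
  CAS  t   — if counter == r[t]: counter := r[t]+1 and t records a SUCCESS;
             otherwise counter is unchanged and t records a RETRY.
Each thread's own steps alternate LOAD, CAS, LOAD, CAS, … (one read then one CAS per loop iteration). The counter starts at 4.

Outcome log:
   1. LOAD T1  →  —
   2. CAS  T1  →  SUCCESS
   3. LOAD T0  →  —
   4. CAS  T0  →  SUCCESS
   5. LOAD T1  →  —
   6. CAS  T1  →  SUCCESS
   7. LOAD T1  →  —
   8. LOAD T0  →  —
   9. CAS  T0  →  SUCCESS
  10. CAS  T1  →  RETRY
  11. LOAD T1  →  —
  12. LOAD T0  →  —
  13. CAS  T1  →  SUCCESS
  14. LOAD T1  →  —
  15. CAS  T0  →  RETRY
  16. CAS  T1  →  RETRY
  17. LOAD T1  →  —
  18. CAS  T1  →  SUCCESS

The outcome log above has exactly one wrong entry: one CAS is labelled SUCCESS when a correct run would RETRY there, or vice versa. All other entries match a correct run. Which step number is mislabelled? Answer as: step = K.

step = 16

Reference trace:
   1) LOAD T1:  M=4  r_T1=4
   2) CAS  T1:  M=5  r_T1=4 ✓
   3) LOAD T0:  M=5  r_T0=5
   4) CAS  T0:  M=6  r_T0=5 ✓
   5) LOAD T1:  M=6  r_T1=6
   6) CAS  T1:  M=7  r_T1=6 ✓
   7) LOAD T1:  M=7  r_T1=7
   8) LOAD T0:  M=7  r_T0=7
   9) CAS  T0:  M=8  r_T0=7 ✓
  10) CAS  T1:  M=8  r_T1=7 ✗
  11) LOAD T1:  M=8  r_T1=8
  12) LOAD T0:  M=8  r_T0=8
  13) CAS  T1:  M=9  r_T1=8 ✓
  14) LOAD T1:  M=9  r_T1=9
  15) CAS  T0:  M=9  r_T0=8 ✗
  16) CAS  T1:  M=10  r_T1=9 ✓
  17) LOAD T1:  M=10  r_T1=10
  18) CAS  T1:  M=11  r_T1=10 ✓
Log disagrees first at step 16.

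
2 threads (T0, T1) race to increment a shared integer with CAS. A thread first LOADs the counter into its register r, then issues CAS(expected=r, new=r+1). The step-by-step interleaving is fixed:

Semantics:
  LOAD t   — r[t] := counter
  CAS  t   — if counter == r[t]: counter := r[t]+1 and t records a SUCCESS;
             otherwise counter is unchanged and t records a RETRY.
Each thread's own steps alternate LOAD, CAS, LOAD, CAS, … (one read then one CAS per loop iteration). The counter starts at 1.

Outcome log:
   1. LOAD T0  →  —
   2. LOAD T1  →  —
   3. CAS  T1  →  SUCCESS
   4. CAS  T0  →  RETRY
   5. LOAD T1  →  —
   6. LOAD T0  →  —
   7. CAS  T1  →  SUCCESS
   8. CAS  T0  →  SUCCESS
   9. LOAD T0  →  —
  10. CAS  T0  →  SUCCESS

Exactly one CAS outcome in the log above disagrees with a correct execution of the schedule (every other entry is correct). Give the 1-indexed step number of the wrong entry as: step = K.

Re-executing:
#1 T0 reads 1
#2 T1 reads 1
#3 T1 CAS(1→2) writes; counter now 2
#4 T0 CAS(1→2) fails; counter now 2
#5 T1 reads 2
#6 T0 reads 2
#7 T1 CAS(2→3) writes; counter now 3
#8 T0 CAS(2→3) fails; counter now 3
#9 T0 reads 3
#10 T0 CAS(3→4) writes; counter now 4
Log disagrees first at step 8.

step = 8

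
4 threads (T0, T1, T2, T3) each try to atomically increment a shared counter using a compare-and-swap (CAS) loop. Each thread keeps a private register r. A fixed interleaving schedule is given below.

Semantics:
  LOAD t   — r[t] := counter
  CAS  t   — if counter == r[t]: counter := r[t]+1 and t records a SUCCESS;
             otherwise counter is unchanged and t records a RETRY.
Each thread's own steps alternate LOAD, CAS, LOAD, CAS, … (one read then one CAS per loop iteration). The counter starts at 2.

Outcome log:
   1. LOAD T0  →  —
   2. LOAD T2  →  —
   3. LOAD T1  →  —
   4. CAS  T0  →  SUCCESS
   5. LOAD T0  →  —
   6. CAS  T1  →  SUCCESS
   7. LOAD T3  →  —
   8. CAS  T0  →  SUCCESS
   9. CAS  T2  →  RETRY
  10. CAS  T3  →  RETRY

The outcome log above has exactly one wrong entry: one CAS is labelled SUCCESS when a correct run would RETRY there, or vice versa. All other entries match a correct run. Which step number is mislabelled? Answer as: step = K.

step = 6

Re-executing:
[1] T0.load  rd  (counter 2, T0.r 2)
[2] T2.load  rd  (counter 2, T2.r 2)
[3] T1.load  rd  (counter 2, T1.r 2)
[4] T0.cas  hit  (counter 3, T0.r 2)
[5] T0.load  rd  (counter 3, T0.r 3)
[6] T1.cas  miss  (counter 3, T1.r 2)
[7] T3.load  rd  (counter 3, T3.r 3)
[8] T0.cas  hit  (counter 4, T0.r 3)
[9] T2.cas  miss  (counter 4, T2.r 2)
[10] T3.cas  miss  (counter 4, T3.r 3)
Flip is step 6.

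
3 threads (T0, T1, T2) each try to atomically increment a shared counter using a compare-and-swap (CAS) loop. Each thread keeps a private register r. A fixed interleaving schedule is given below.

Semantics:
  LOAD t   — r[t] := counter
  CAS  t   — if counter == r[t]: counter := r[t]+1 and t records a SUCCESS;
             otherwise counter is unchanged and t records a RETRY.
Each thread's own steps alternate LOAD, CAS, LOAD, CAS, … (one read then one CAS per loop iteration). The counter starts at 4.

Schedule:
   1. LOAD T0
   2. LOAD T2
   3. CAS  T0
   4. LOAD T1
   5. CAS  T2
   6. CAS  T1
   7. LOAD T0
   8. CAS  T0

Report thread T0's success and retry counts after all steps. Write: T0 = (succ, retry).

T0 LOAD — after: cnt=4, r=4 — load
T2 LOAD — after: cnt=4, r=4 — load
T0 CAS — after: cnt=5, r=4 — ok
T1 LOAD — after: cnt=5, r=5 — load
T2 CAS — after: cnt=5, r=4 — retry
T1 CAS — after: cnt=6, r=5 — ok
T0 LOAD — after: cnt=6, r=6 — load
T0 CAS — after: cnt=7, r=6 — ok

T0 = (2, 0)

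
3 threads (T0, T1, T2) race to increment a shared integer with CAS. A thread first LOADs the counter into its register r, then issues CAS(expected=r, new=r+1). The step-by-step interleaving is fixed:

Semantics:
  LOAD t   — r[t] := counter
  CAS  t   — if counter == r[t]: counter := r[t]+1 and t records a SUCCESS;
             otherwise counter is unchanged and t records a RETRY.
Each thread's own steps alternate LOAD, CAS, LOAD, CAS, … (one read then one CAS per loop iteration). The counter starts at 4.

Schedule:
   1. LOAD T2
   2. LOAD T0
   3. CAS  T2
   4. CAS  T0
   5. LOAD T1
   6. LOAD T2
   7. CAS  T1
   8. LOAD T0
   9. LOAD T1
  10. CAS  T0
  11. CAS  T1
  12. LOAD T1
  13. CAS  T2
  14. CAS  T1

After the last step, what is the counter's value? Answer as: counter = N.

#1 T2 reads 4
#2 T0 reads 4
#3 T2 CAS(4→5) writes; counter now 5
#4 T0 CAS(4→5) fails; counter now 5
#5 T1 reads 5
#6 T2 reads 5
#7 T1 CAS(5→6) writes; counter now 6
#8 T0 reads 6
#9 T1 reads 6
#10 T0 CAS(6→7) writes; counter now 7
#11 T1 CAS(6→7) fails; counter now 7
#12 T1 reads 7
#13 T2 CAS(5→6) fails; counter now 7
#14 T1 CAS(7→8) writes; counter now 8

counter = 8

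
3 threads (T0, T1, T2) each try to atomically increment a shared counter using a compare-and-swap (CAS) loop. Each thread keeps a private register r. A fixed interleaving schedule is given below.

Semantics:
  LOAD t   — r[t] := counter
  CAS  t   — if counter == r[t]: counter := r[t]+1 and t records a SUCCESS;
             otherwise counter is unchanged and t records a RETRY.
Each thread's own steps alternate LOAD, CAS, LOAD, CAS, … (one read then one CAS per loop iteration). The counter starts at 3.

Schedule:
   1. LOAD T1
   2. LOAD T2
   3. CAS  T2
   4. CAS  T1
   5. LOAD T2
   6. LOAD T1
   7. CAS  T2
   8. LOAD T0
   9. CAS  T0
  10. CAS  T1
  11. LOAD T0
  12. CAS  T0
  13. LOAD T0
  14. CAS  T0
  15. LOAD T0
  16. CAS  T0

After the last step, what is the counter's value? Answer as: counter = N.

step 1: T1 LOAD ⇒ load; ctr=3 reg=3
step 2: T2 LOAD ⇒ load; ctr=3 reg=3
step 3: T2 CAS ⇒ ok; ctr=4 reg=3
step 4: T1 CAS ⇒ retry; ctr=4 reg=3
step 5: T2 LOAD ⇒ load; ctr=4 reg=4
step 6: T1 LOAD ⇒ load; ctr=4 reg=4
step 7: T2 CAS ⇒ ok; ctr=5 reg=4
step 8: T0 LOAD ⇒ load; ctr=5 reg=5
step 9: T0 CAS ⇒ ok; ctr=6 reg=5
step 10: T1 CAS ⇒ retry; ctr=6 reg=4
step 11: T0 LOAD ⇒ load; ctr=6 reg=6
step 12: T0 CAS ⇒ ok; ctr=7 reg=6
step 13: T0 LOAD ⇒ load; ctr=7 reg=7
step 14: T0 CAS ⇒ ok; ctr=8 reg=7
step 15: T0 LOAD ⇒ load; ctr=8 reg=8
step 16: T0 CAS ⇒ ok; ctr=9 reg=8

counter = 9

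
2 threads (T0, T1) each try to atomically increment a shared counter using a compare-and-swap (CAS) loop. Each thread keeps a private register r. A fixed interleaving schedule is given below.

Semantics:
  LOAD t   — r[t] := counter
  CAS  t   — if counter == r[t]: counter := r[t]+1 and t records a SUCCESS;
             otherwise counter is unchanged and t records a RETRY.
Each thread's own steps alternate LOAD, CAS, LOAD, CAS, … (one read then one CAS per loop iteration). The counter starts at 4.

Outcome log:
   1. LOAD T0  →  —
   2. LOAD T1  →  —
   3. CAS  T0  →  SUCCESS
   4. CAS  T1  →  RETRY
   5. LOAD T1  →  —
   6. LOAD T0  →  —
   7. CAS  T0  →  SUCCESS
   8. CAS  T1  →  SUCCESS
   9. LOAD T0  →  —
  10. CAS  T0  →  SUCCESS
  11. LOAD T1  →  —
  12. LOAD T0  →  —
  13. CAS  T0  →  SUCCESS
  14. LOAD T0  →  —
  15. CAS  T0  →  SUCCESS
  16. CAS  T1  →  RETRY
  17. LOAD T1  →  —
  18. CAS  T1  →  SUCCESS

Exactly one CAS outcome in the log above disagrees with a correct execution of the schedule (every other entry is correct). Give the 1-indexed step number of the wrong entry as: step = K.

step = 8

Reference trace:
   1) LOAD T0:  M=4  r_T0=4
   2) LOAD T1:  M=4  r_T1=4
   3) CAS  T0:  M=5  r_T0=4 ✓
   4) CAS  T1:  M=5  r_T1=4 ✗
   5) LOAD T1:  M=5  r_T1=5
   6) LOAD T0:  M=5  r_T0=5
   7) CAS  T0:  M=6  r_T0=5 ✓
   8) CAS  T1:  M=6  r_T1=5 ✗
   9) LOAD T0:  M=6  r_T0=6
  10) CAS  T0:  M=7  r_T0=6 ✓
  11) LOAD T1:  M=7  r_T1=7
  12) LOAD T0:  M=7  r_T0=7
  13) CAS  T0:  M=8  r_T0=7 ✓
  14) LOAD T0:  M=8  r_T0=8
  15) CAS  T0:  M=9  r_T0=8 ✓
  16) CAS  T1:  M=9  r_T1=7 ✗
  17) LOAD T1:  M=9  r_T1=9
  18) CAS  T1:  M=10  r_T1=9 ✓
Mismatch at 8.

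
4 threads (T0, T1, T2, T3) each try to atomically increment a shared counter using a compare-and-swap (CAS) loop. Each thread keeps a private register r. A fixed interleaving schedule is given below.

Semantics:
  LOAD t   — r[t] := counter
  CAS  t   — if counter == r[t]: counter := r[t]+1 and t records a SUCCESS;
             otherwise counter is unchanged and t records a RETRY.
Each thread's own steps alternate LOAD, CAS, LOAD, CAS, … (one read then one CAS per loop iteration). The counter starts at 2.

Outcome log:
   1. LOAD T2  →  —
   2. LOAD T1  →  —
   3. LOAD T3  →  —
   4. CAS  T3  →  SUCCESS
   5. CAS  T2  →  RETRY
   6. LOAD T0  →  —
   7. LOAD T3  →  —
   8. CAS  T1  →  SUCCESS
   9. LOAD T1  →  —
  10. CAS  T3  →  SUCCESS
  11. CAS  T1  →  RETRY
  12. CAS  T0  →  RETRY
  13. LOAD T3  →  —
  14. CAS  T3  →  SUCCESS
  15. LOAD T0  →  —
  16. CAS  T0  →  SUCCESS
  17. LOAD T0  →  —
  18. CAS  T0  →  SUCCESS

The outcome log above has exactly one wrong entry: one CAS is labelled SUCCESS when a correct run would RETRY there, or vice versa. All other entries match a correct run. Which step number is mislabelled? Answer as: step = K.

Re-executing:
T2 LOAD — after: cnt=2, r=2 — load
T1 LOAD — after: cnt=2, r=2 — load
T3 LOAD — after: cnt=2, r=2 — load
T3 CAS — after: cnt=3, r=2 — ok
T2 CAS — after: cnt=3, r=2 — retry
T0 LOAD — after: cnt=3, r=3 — load
T3 LOAD — after: cnt=3, r=3 — load
T1 CAS — after: cnt=3, r=2 — retry
T1 LOAD — after: cnt=3, r=3 — load
T3 CAS — after: cnt=4, r=3 — ok
T1 CAS — after: cnt=4, r=3 — retry
T0 CAS — after: cnt=4, r=3 — retry
T3 LOAD — after: cnt=4, r=4 — load
T3 CAS — after: cnt=5, r=4 — ok
T0 LOAD — after: cnt=5, r=5 — load
T0 CAS — after: cnt=6, r=5 — ok
T0 LOAD — after: cnt=6, r=6 — load
T0 CAS — after: cnt=7, r=6 — ok
Log disagrees first at step 8.

step = 8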